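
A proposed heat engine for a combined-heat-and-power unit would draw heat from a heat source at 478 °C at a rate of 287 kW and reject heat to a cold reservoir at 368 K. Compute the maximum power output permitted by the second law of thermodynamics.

Ẇ_max ≈ 146 kW

T_H = 478 °C → 478 + 273.15 = 751.15 K.
The second-law ceiling is the Carnot efficiency, η_max = 1 − T_C/T_H = 1 − 368.00/751.15 = 0.5101.
W_max = η_max · Q_H = 0.5101 × 287 = 146 kW.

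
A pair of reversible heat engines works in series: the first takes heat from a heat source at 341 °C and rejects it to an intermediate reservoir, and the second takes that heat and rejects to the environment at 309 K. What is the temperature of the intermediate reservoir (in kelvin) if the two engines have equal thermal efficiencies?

T_H = 341 °C → 341 + 273.15 = 614.15 K.
Equal efficiencies require 1 − T_m/T_H = 1 − T_C/T_m, i.e. T_m/T_H = T_C/T_m, so T_m = √(T_H·T_C) = √(614.15 × 309.00) = 435.6 K.

T_m ≈ 435.6 K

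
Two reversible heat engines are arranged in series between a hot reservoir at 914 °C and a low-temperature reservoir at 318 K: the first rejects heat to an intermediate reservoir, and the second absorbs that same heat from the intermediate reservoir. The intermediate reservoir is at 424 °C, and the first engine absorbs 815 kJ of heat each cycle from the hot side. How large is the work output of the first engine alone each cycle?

T_H = 914 °C → 914 + 273.15 = 1187.15 K.
T_m = 424 °C → 424 + 273.15 = 697.15 K.
First-stage efficiency η₁ = 1 − T_m/T_H = 1 − 697.15/1187.15 = 0.4128.
W₁ = η₁·Q_H = 0.4128 × 815 = 336 kJ.

W₁ ≈ 336 kJ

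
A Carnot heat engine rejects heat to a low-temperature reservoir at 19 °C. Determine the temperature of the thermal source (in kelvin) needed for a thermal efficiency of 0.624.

T_C = 19 °C → 19 + 273.15 = 292.15 K.
From η = 1 − T_C/T_H, solving for T_H gives T_H = T_C/(1 − η) = 292.15/(1 − 0.624) = 777.0 K.

T_H ≈ 777.0 K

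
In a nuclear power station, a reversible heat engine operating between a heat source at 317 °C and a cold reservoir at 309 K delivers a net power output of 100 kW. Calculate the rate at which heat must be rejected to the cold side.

T_H = 317 °C → 317 + 273.15 = 590.15 K.
Since the cycle is reversible, η = 1 − T_C/T_H = 1 − 309.00/590.15 = 0.4764.
Since Q_C/Q_H = T_C/T_H and Q_H = W/η, Q_C = W·T_C/(T_H − T_C) = 100 × 309.00/281.15 = 109.9 kW.

Q̇_C ≈ 109.9 kW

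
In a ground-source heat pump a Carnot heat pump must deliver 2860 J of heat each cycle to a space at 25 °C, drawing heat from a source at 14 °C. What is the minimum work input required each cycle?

T_H = 25 °C → 25 + 273.15 = 298.15 K.
T_C = 14 °C → 14 + 273.15 = 287.15 K.
COP_HP = T_H/(T_H − T_C) = 298.15/11.00 = 27.1045.
W = Q_H/COP_HP = 2860/27.1045 = 106 J.

W_in ≈ 106 J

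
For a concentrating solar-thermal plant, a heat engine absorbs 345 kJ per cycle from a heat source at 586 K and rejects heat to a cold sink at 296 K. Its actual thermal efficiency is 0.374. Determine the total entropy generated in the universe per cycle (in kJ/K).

W = η·Q_H = 0.374 × 345 = 129.0 kJ, so Q_C = Q_H − W = 216.0 kJ.
Entropy balance on the reservoirs: −Q_H/T_H = -0.5887 kJ/K, +Q_C/T_C = 0.7296 kJ/K.
ΔS_univ = −Q_H/T_H + Q_C/T_C = 0.141 kJ/K (> 0, since η = 0.374 < η_Carnot = 0.495).

ΔS_univ ≈ 0.141 kJ/K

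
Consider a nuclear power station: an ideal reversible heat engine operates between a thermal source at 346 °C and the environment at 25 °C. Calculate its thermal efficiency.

T_H = 346 °C → 346 + 273.15 = 619.15 K.
T_C = 25 °C → 25 + 273.15 = 298.15 K.
Since the cycle is reversible, η = 1 − T_C/T_H = 1 − 298.15/619.15 = 0.518.

η ≈ 0.518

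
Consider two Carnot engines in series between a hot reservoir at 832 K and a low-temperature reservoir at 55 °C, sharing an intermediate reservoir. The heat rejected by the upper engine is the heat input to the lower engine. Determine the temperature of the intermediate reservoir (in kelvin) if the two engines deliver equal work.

T_C = 55 °C → 55 + 273.15 = 328.15 K.
For reversible stages Q_m = Q_H·(T_m/T_H). Setting W₁ = Q_H(1 − T_m/T_H) equal to W₂ = Q_m(1 − T_C/T_m) = Q_H·(T_m − T_C)/T_H gives T_H − T_m = T_m − T_C, so T_m = (T_H + T_C)/2 = (832.00 + 328.15)/2 = 580 K.

T_m ≈ 580 K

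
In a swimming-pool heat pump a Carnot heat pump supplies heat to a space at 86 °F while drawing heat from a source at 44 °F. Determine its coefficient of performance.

COP_HP ≈ 13.0

T_H = 86 °F → (86 − 32) × 5/9 = 30.00 °C = 303.15 K.
T_C = 44 °F → (44 − 32) × 5/9 = 6.67 °C = 279.82 K.
COP_HP = T_H/(T_H − T_C) = 303.15/(303.15 − 279.82) = 13.0.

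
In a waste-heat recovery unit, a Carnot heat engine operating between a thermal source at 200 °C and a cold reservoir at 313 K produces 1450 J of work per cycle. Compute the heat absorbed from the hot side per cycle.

T_H = 200 °C → 200 + 273.15 = 473.15 K.
Carnot efficiency: η = 1 − T_C/T_H = 1 − 313.00/473.15 = 0.3385.
Q_H = W/η = 1450/0.3385 = 4284 J.

Q_H ≈ 4284 J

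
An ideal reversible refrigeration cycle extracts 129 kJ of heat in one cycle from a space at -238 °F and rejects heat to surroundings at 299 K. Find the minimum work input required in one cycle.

T_C = -238 °F → (-238 − 32) × 5/9 = -150.00 °C = 123.15 K.
Carnot COP: COP_R = T_C/(T_H − T_C) = 123.15/175.85 = 0.7003.
W = Q_C/COP_R = 129/0.7003 = 184.2 kJ.

W_in ≈ 184.2 kJ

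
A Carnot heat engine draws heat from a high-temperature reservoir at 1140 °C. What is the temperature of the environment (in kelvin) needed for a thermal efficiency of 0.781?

T_C ≈ 309 K

T_H = 1140 °C → 1140 + 273.15 = 1413.15 K.
From η = 1 − T_C/T_H, T_C = T_H·(1 − η) = 1413.15 × (1 − 0.781) = 309 K.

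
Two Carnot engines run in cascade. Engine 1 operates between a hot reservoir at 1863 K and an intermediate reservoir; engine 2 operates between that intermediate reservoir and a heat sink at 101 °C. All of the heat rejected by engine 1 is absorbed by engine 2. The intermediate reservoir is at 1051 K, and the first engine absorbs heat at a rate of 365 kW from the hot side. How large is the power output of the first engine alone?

Ẇ₁ ≈ 159 kW

T_C = 101 °C → 101 + 273.15 = 374.15 K.
First-stage efficiency η₁ = 1 − T_m/T_H = 1 − 1051.00/1863.00 = 0.4359.
W₁ = η₁·Q_H = 0.4359 × 365 = 159 kW.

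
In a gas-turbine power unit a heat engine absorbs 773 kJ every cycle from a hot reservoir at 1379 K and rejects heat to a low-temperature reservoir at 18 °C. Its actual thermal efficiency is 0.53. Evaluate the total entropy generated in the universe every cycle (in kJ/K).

ΔS_univ ≈ 0.687 kJ/K

T_C = 18 °C → 18 + 273.15 = 291.15 K.
W = η·Q_H = 0.53 × 773 = 409.7 kJ, so Q_C = Q_H − W = 363.3 kJ.
Reservoir entropy changes: ΔS_H = −Q_H/T_H = −773/1379.00 = -0.5606 kJ/K and ΔS_C = +Q_C/T_C = 363.3/291.15 = 1.248 kJ/K.
ΔS_univ = −Q_H/T_H + Q_C/T_C = 0.687 kJ/K (> 0, since η = 0.53 < η_Carnot = 0.789).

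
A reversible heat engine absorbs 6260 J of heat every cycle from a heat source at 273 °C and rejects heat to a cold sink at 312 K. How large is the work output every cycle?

W ≈ 2684 J

T_H = 273 °C → 273 + 273.15 = 546.15 K.
η_rev = 1 − T_C/T_H = 1 − 312.00/546.15 = 0.4287.
W = η·Q_H = 0.4287 × 6260 = 2684 J.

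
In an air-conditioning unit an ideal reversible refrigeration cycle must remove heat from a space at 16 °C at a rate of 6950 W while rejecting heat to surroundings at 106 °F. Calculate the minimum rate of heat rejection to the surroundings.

T_H = 106 °F → (106 − 32) × 5/9 = 41.11 °C = 314.26 K.
T_C = 16 °C → 16 + 273.15 = 289.15 K.
For a reversible cycle Q_H/Q_C = T_H/T_C, so Q_H = Q_C·T_H/T_C = 6950 × 314.26/289.15 = 7550 W.

Q̇_H ≈ 7550 W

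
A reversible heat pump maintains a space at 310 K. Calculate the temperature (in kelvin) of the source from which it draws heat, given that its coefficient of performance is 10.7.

COP_HP = T_H/(T_H − T_C) ⇒ T_C = T_H·(COP_HP − 1)/COP_HP = 310.00 × (10.7 − 1)/10.7 = 281 K.

T_C ≈ 281 K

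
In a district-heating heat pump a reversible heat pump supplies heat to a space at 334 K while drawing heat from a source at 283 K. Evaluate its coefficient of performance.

COP_HP ≈ 6.55

COP_HP = T_H/(T_H − T_C) = 334.00/(334.00 − 283.00) = 6.55.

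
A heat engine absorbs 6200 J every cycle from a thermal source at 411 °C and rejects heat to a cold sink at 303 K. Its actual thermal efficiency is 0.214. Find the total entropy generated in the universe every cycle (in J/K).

ΔS_univ ≈ 7.02 J/K

T_H = 411 °C → 411 + 273.15 = 684.15 K.
W = η·Q_H = 0.214 × 6200 = 1327 J, so Q_C = Q_H − W = 4873 J.
The hot reservoir loses entropy Q_H/T_H = 6200/684.15 = 9.062 J/K; the cold reservoir gains Q_C/T_C = 4873/303.00 = 16.08 J/K.
ΔS_univ = −Q_H/T_H + Q_C/T_C = 7.02 J/K (> 0, since η = 0.214 < η_Carnot = 0.557).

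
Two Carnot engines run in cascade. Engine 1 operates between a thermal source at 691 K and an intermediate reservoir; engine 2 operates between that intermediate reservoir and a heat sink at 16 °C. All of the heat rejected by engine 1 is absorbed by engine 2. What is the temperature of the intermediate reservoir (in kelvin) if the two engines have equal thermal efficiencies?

T_m ≈ 447 K

T_C = 16 °C → 16 + 273.15 = 289.15 K.
Equal efficiencies require 1 − T_m/T_H = 1 − T_C/T_m, i.e. T_m/T_H = T_C/T_m, so T_m = √(T_H·T_C) = √(691.00 × 289.15) = 447 K.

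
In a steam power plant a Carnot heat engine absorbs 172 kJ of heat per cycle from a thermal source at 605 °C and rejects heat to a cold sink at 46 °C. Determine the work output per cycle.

W ≈ 109 kJ

T_H = 605 °C → 605 + 273.15 = 878.15 K.
T_C = 46 °C → 46 + 273.15 = 319.15 K.
η_rev = 1 − T_C/T_H = 1 − 319.15/878.15 = 0.6366.
W = η·Q_H = 0.6366 × 172 = 109 kJ.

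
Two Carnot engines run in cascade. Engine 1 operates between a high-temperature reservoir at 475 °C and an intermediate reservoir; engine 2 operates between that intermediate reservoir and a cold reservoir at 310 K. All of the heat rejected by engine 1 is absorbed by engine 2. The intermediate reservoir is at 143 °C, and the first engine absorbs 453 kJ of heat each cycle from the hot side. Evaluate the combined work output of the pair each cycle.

W_total ≈ 265 kJ

T_H = 475 °C → 475 + 273.15 = 748.15 K.
Two reversible stages in series are equivalent to a single Carnot engine between T_H and T_C, so η_total = 1 − T_C/T_H = 1 − 310.00/748.15 = 0.5856.
W_total = η_total · Q_H = 0.5856 × 453 = 265 kJ.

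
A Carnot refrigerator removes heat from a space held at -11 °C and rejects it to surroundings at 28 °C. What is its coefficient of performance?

T_H = 28 °C → 28 + 273.15 = 301.15 K.
T_C = -11 °C → -11 + 273.15 = 262.15 K.
Carnot COP: COP_R = T_C/(T_H − T_C) = 262.15/(301.15 − 262.15) = 6.72.

COP_R ≈ 6.72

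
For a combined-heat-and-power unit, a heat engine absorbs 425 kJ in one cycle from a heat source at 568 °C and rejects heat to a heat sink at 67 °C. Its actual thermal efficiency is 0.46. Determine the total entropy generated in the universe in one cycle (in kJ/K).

T_H = 568 °C → 568 + 273.15 = 841.15 K.
T_C = 67 °C → 67 + 273.15 = 340.15 K.
W = η·Q_H = 0.46 × 425 = 195.5 kJ, so Q_C = Q_H − W = 229.5 kJ.
Reservoir entropy changes: ΔS_H = −Q_H/T_H = −425/841.15 = -0.5053 kJ/K and ΔS_C = +Q_C/T_C = 229.5/340.15 = 0.6747 kJ/K.
ΔS_univ = −Q_H/T_H + Q_C/T_C = 0.169 kJ/K (> 0, since η = 0.46 < η_Carnot = 0.596).

ΔS_univ ≈ 0.169 kJ/K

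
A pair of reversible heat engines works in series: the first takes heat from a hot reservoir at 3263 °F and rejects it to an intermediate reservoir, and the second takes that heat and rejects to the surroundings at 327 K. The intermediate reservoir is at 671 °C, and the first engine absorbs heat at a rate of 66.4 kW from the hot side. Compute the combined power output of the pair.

Ẇ_total ≈ 55.9 kW

T_H = 3263 °F → (3263 − 32) × 5/9 = 1795.00 °C = 2068.15 K.
Two reversible stages in series are equivalent to a single Carnot engine between T_H and T_C, so η_total = 1 − T_C/T_H = 1 − 327.00/2068.15 = 0.8419.
W_total = η_total · Q_H = 0.8419 × 66.4 = 55.9 kW.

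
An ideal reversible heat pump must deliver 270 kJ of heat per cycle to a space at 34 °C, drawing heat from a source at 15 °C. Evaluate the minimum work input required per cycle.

W_in ≈ 16.7 kJ

T_H = 34 °C → 34 + 273.15 = 307.15 K.
T_C = 15 °C → 15 + 273.15 = 288.15 K.
The Carnot heat-pump COP is COP_HP = T_H/(T_H − T_C) = 307.15/19.00 = 16.1658.
W = Q_H/COP_HP = 270/16.1658 = 16.7 kJ.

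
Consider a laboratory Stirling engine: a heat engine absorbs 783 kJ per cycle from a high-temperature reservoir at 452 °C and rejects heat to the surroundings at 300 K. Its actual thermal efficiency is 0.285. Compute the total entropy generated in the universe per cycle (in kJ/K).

ΔS_univ ≈ 0.7864 kJ/K

T_H = 452 °C → 452 + 273.15 = 725.15 K.
W = η·Q_H = 0.285 × 783 = 223.2 kJ, so Q_C = Q_H − W = 559.8 kJ.
The hot reservoir loses entropy Q_H/T_H = 783/725.15 = 1.080 kJ/K; the cold reservoir gains Q_C/T_C = 559.8/300.00 = 1.866 kJ/K.
ΔS_univ = −Q_H/T_H + Q_C/T_C = 0.7864 kJ/K (> 0, since η = 0.285 < η_Carnot = 0.586).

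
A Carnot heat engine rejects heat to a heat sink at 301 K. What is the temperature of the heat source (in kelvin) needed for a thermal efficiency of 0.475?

T_H ≈ 573.3 K

From η = 1 − T_C/T_H, solving for T_H gives T_H = T_C/(1 − η) = 301.00/(1 − 0.475) = 573.3 K.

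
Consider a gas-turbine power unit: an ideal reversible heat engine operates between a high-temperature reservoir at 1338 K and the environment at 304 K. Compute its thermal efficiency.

η ≈ 0.773

Since the cycle is reversible, η = 1 − T_C/T_H = 1 − 304.00/1338.00 = 0.773.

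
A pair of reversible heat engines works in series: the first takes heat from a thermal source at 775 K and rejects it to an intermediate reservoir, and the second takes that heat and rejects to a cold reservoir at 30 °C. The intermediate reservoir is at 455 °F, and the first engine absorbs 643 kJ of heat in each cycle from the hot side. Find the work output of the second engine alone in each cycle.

T_C = 30 °C → 30 + 273.15 = 303.15 K.
T_m = 455 °F → (455 − 32) × 5/9 = 235.00 °C = 508.15 K.
Heat entering the second stage: Q_m = Q_H·(T_m/T_H) = 643 × 508.15/775.00 = 422 kJ.
Second-stage efficiency η₂ = 1 − T_C/T_m = 1 − 303.15/508.15 = 0.4034, so W₂ = η₂·Q_m = 170 kJ.

W₂ ≈ 170 kJ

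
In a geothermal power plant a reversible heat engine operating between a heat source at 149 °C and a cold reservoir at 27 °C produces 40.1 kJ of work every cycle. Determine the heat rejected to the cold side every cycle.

T_H = 149 °C → 149 + 273.15 = 422.15 K.
T_C = 27 °C → 27 + 273.15 = 300.15 K.
The Carnot efficiency is η = 1 − T_C/T_H = 1 − 300.15/422.15 = 0.2890.
Since Q_C/Q_H = T_C/T_H and Q_H = W/η, Q_C = W·T_C/(T_H − T_C) = 40.1 × 300.15/122.00 = 98.7 kJ.

Q_C ≈ 98.7 kJ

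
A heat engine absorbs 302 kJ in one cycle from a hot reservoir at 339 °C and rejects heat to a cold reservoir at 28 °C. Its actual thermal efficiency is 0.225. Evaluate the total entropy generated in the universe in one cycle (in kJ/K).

T_H = 339 °C → 339 + 273.15 = 612.15 K.
T_C = 28 °C → 28 + 273.15 = 301.15 K.
W = η·Q_H = 0.225 × 302 = 67.95 kJ, so Q_C = Q_H − W = 234.1 kJ.
Reservoir entropy changes: ΔS_H = −Q_H/T_H = −302/612.15 = -0.4933 kJ/K and ΔS_C = +Q_C/T_C = 234.1/301.15 = 0.7772 kJ/K.
ΔS_univ = −Q_H/T_H + Q_C/T_C = 0.284 kJ/K (> 0, since η = 0.225 < η_Carnot = 0.508).

ΔS_univ ≈ 0.284 kJ/K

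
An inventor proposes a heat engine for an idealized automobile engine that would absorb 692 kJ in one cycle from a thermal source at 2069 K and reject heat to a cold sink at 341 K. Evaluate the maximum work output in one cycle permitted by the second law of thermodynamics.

The second-law ceiling is the Carnot efficiency, η_max = 1 − T_C/T_H = 1 − 341.00/2069.00 = 0.8352.
W_max = η_max · Q_H = 0.8352 × 692 = 577.9 kJ.

W_max ≈ 577.9 kJ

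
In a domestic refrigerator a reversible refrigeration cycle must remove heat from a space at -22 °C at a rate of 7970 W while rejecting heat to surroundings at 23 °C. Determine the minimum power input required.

T_H = 23 °C → 23 + 273.15 = 296.15 K.
T_C = -22 °C → -22 + 273.15 = 251.15 K.
For a reversible refrigerator, COP_R = T_C/(T_H − T_C) = 251.15/45.00 = 5.5811.
W = Q_C/COP_R = 7970/5.5811 = 1428 W.

Ẇ_in ≈ 1428 W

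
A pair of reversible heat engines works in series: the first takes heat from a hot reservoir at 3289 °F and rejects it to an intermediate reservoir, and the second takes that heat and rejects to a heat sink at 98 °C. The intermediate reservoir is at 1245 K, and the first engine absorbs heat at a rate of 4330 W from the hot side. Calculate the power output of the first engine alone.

Ẇ₁ ≈ 1741 W

T_H = 3289 °F → (3289 − 32) × 5/9 = 1809.44 °C = 2082.59 K.
T_C = 98 °C → 98 + 273.15 = 371.15 K.
First-stage efficiency η₁ = 1 − T_m/T_H = 1 − 1245.00/2082.59 = 0.4022.
W₁ = η₁·Q_H = 0.4022 × 4330 = 1741 W.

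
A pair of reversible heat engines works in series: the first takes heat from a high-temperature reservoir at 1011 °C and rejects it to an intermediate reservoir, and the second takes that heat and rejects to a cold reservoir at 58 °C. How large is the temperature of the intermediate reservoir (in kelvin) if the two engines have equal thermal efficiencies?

T_m ≈ 652 K

T_H = 1011 °C → 1011 + 273.15 = 1284.15 K.
T_C = 58 °C → 58 + 273.15 = 331.15 K.
Equal efficiencies require 1 − T_m/T_H = 1 − T_C/T_m, i.e. T_m/T_H = T_C/T_m, so T_m = √(T_H·T_C) = √(1284.15 × 331.15) = 652 K.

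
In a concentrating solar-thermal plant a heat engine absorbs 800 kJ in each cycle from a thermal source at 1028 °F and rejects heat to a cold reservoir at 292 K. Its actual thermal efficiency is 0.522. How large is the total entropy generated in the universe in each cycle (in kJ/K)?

T_H = 1028 °F → (1028 − 32) × 5/9 = 553.33 °C = 826.48 K.
W = η·Q_H = 0.522 × 800 = 417.6 kJ, so Q_C = Q_H − W = 382.4 kJ.
Entropy balance on the reservoirs: −Q_H/T_H = -0.9680 kJ/K, +Q_C/T_C = 1.310 kJ/K.
ΔS_univ = −Q_H/T_H + Q_C/T_C = 0.342 kJ/K (> 0, since η = 0.522 < η_Carnot = 0.647).

ΔS_univ ≈ 0.342 kJ/K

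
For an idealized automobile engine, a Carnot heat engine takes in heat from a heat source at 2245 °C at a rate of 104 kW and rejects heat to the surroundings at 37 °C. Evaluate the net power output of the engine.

Ẇ ≈ 91.2 kW

T_H = 2245 °C → 2245 + 273.15 = 2518.15 K.
T_C = 37 °C → 37 + 273.15 = 310.15 K.
Carnot efficiency: η = 1 − T_C/T_H = 1 − 310.15/2518.15 = 0.8768.
W = η·Q_H = 0.8768 × 104 = 91.2 kW.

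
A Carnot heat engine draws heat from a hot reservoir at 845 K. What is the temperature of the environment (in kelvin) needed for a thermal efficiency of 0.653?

From η = 1 − T_C/T_H, T_C = T_H·(1 − η) = 845.00 × (1 − 0.653) = 293 K.

T_C ≈ 293 K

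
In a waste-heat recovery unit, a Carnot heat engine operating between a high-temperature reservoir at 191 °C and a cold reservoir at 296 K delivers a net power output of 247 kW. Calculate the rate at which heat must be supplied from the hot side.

T_H = 191 °C → 191 + 273.15 = 464.15 K.
The Carnot efficiency is η = 1 − T_C/T_H = 1 − 296.00/464.15 = 0.3623.
Q_H = W/η = 247/0.3623 = 682 kW.

Q̇_H ≈ 682 kW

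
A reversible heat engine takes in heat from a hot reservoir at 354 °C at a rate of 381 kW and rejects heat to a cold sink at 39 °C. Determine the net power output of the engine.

Ẇ ≈ 191.4 kW

T_H = 354 °C → 354 + 273.15 = 627.15 K.
T_C = 39 °C → 39 + 273.15 = 312.15 K.
The Carnot efficiency is η = 1 − T_C/T_H = 1 − 312.15/627.15 = 0.5023.
W = η·Q_H = 0.5023 × 381 = 191.4 kW.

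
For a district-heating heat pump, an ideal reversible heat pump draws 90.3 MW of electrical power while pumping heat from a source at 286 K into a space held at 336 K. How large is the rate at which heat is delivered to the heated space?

For a reversible heat pump, COP_HP = T_H/(T_H − T_C) = 336.00/50.00 = 6.7200.
Q_H = COP_HP · W = 6.7200 × 90.3 = 606.8 MW.

Q̇_H ≈ 606.8 MW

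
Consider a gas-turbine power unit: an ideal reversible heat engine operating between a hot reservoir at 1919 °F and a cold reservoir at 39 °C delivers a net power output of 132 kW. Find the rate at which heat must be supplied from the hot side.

T_H = 1919 °F → (1919 − 32) × 5/9 = 1048.33 °C = 1321.48 K.
T_C = 39 °C → 39 + 273.15 = 312.15 K.
For a reversible engine, η = 1 − T_C/T_H = 1 − 312.15/1321.48 = 0.7638.
Q_H = W/η = 132/0.7638 = 173 kW.

Q̇_H ≈ 173 kW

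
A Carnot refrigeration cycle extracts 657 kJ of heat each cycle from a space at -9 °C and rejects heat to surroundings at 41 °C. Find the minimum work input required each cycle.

W_in ≈ 124 kJ

T_H = 41 °C → 41 + 273.15 = 314.15 K.
T_C = -9 °C → -9 + 273.15 = 264.15 K.
For a reversible refrigerator, COP_R = T_C/(T_H − T_C) = 264.15/50.00 = 5.2830.
W = Q_C/COP_R = 657/5.2830 = 124 kJ.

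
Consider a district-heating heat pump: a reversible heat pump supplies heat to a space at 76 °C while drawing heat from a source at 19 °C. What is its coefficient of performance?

COP_HP ≈ 6.13

T_H = 76 °C → 76 + 273.15 = 349.15 K.
T_C = 19 °C → 19 + 273.15 = 292.15 K.
COP_HP = T_H/(T_H − T_C) = 349.15/(349.15 − 292.15) = 6.13.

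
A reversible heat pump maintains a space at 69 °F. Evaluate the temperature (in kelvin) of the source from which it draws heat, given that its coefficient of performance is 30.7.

T_H = 69 °F → (69 − 32) × 5/9 = 20.56 °C = 293.71 K.
COP_HP = T_H/(T_H − T_C) ⇒ T_C = T_H·(COP_HP − 1)/COP_HP = 293.71 × (30.7 − 1)/30.7 = 284.1 K.

T_C ≈ 284.1 K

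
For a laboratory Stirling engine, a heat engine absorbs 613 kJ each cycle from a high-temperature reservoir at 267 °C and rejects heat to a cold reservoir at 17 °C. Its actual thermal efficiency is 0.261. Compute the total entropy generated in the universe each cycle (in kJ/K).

T_H = 267 °C → 267 + 273.15 = 540.15 K.
T_C = 17 °C → 17 + 273.15 = 290.15 K.
W = η·Q_H = 0.261 × 613 = 160.0 kJ, so Q_C = Q_H − W = 453.0 kJ.
Entropy balance on the reservoirs: −Q_H/T_H = -1.135 kJ/K, +Q_C/T_C = 1.561 kJ/K.
ΔS_univ = −Q_H/T_H + Q_C/T_C = 0.426 kJ/K (> 0, since η = 0.261 < η_Carnot = 0.463).

ΔS_univ ≈ 0.426 kJ/K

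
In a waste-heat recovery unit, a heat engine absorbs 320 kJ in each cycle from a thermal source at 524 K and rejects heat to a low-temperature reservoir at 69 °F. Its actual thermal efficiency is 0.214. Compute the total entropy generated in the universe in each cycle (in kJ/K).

T_C = 69 °F → (69 − 32) × 5/9 = 20.56 °C = 293.71 K.
W = η·Q_H = 0.214 × 320 = 68.48 kJ, so Q_C = Q_H − W = 251.5 kJ.
Reservoir entropy changes: ΔS_H = −Q_H/T_H = −320/524.00 = -0.6107 kJ/K and ΔS_C = +Q_C/T_C = 251.5/293.71 = 0.8564 kJ/K.
ΔS_univ = −Q_H/T_H + Q_C/T_C = 0.2457 kJ/K (> 0, since η = 0.214 < η_Carnot = 0.439).

ΔS_univ ≈ 0.2457 kJ/K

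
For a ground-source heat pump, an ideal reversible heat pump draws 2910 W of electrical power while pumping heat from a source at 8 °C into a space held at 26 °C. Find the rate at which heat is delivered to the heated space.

Q̇_H ≈ 48400 W

T_H = 26 °C → 26 + 273.15 = 299.15 K.
T_C = 8 °C → 8 + 273.15 = 281.15 K.
The Carnot heat-pump COP is COP_HP = T_H/(T_H − T_C) = 299.15/18.00 = 16.6194.
Q_H = COP_HP · W = 16.6194 × 2910 = 48400 W.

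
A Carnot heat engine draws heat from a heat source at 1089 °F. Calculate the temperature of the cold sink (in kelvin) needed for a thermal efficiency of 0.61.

T_C ≈ 335.5 K

T_H = 1089 °F → (1089 − 32) × 5/9 = 587.22 °C = 860.37 K.
From η = 1 − T_C/T_H, T_C = T_H·(1 − η) = 860.37 × (1 − 0.61) = 335.5 K.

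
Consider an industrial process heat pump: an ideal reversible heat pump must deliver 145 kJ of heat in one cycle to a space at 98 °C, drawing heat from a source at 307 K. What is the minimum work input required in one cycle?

W_in ≈ 25.1 kJ

T_H = 98 °C → 98 + 273.15 = 371.15 K.
Reversible heating COP: COP_HP = T_H/(T_H − T_C) = 371.15/64.15 = 5.7857.
W = Q_H/COP_HP = 145/5.7857 = 25.1 kJ.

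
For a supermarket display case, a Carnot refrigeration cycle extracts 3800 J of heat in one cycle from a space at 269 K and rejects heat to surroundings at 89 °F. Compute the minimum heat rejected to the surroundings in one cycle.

T_H = 89 °F → (89 − 32) × 5/9 = 31.67 °C = 304.82 K.
For a reversible cycle Q_H/Q_C = T_H/T_C, so Q_H = Q_C·T_H/T_C = 3800 × 304.82/269.00 = 4306 J.

Q_H ≈ 4306 J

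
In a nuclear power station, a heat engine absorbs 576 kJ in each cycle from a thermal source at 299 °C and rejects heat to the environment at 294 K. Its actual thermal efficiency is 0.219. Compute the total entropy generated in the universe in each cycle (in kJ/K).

ΔS_univ ≈ 0.5234 kJ/K

T_H = 299 °C → 299 + 273.15 = 572.15 K.
W = η·Q_H = 0.219 × 576 = 126.1 kJ, so Q_C = Q_H − W = 449.9 kJ.
The hot reservoir loses entropy Q_H/T_H = 576/572.15 = 1.007 kJ/K; the cold reservoir gains Q_C/T_C = 449.9/294.00 = 1.530 kJ/K.
ΔS_univ = −Q_H/T_H + Q_C/T_C = 0.5234 kJ/K (> 0, since η = 0.219 < η_Carnot = 0.486).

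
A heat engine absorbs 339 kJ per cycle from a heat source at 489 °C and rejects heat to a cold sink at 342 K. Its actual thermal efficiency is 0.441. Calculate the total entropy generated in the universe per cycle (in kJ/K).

ΔS_univ ≈ 0.1093 kJ/K

T_H = 489 °C → 489 + 273.15 = 762.15 K.
W = η·Q_H = 0.441 × 339 = 149.5 kJ, so Q_C = Q_H − W = 189.5 kJ.
The hot reservoir loses entropy Q_H/T_H = 339/762.15 = 0.4448 kJ/K; the cold reservoir gains Q_C/T_C = 189.5/342.00 = 0.5541 kJ/K.
ΔS_univ = −Q_H/T_H + Q_C/T_C = 0.1093 kJ/K (> 0, since η = 0.441 < η_Carnot = 0.551).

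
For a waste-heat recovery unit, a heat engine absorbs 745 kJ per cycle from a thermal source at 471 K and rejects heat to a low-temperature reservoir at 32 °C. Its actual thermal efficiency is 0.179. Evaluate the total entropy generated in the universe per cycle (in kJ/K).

ΔS_univ ≈ 0.423 kJ/K

T_C = 32 °C → 32 + 273.15 = 305.15 K.
W = η·Q_H = 0.179 × 745 = 133.4 kJ, so Q_C = Q_H − W = 611.6 kJ.
Reservoir entropy changes: ΔS_H = −Q_H/T_H = −745/471.00 = -1.582 kJ/K and ΔS_C = +Q_C/T_C = 611.6/305.15 = 2.004 kJ/K.
ΔS_univ = −Q_H/T_H + Q_C/T_C = 0.423 kJ/K (> 0, since η = 0.179 < η_Carnot = 0.352).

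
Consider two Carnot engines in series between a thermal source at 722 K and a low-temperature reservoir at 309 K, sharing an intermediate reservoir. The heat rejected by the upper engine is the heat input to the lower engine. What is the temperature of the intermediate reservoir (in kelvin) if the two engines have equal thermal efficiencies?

T_m ≈ 472 K

Equal efficiencies require 1 − T_m/T_H = 1 − T_C/T_m, i.e. T_m/T_H = T_C/T_m, so T_m = √(T_H·T_C) = √(722.00 × 309.00) = 472 K.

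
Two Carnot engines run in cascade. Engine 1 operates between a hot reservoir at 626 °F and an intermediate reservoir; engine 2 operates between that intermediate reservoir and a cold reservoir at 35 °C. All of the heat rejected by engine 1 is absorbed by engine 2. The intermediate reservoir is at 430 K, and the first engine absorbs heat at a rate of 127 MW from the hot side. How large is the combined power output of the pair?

Ẇ_total ≈ 62.1 MW

T_H = 626 °F → (626 − 32) × 5/9 = 330.00 °C = 603.15 K.
T_C = 35 °C → 35 + 273.15 = 308.15 K.
Two reversible stages in series are equivalent to a single Carnot engine between T_H and T_C, so η_total = 1 − T_C/T_H = 1 − 308.15/603.15 = 0.4891.
W_total = η_total · Q_H = 0.4891 × 127 = 62.1 MW.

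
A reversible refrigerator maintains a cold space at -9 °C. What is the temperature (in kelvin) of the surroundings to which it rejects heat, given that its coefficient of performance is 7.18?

T_H ≈ 300.9 K

T_C = -9 °C → -9 + 273.15 = 264.15 K.
COP_R = T_C/(T_H − T_C) ⇒ T_H = T_C·(1 + 1/COP_R) = 264.15 × (1 + 1/7.18) = 300.9 K.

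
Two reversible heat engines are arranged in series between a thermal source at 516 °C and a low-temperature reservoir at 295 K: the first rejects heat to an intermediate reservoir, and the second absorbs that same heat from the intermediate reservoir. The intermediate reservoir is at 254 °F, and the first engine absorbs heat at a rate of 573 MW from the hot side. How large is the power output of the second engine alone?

T_H = 516 °C → 516 + 273.15 = 789.15 K.
T_m = 254 °F → (254 − 32) × 5/9 = 123.33 °C = 396.48 K.
Heat entering the second stage: Q_m = Q_H·(T_m/T_H) = 573 × 396.48/789.15 = 288 MW.
Second-stage efficiency η₂ = 1 − T_C/T_m = 1 − 295.00/396.48 = 0.2560, so W₂ = η₂·Q_m = 73.7 MW.

Ẇ₂ ≈ 73.7 MW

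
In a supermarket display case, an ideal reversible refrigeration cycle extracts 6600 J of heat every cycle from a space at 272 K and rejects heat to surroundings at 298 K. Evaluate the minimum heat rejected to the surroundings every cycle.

For a reversible cycle Q_H/Q_C = T_H/T_C, so Q_H = Q_C·T_H/T_C = 6600 × 298.00/272.00 = 7230 J.

Q_H ≈ 7230 J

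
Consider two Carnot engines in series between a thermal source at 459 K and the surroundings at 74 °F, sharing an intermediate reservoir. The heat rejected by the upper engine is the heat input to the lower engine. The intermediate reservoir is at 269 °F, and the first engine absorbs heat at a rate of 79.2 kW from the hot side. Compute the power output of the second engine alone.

T_C = 74 °F → (74 − 32) × 5/9 = 23.33 °C = 296.48 K.
T_m = 269 °F → (269 − 32) × 5/9 = 131.67 °C = 404.82 K.
Heat entering the second stage: Q_m = Q_H·(T_m/T_H) = 79.2 × 404.82/459.00 = 69.9 kW.
Second-stage efficiency η₂ = 1 − T_C/T_m = 1 − 296.48/404.82 = 0.2676, so W₂ = η₂·Q_m = 18.7 kW.

Ẇ₂ ≈ 18.7 kW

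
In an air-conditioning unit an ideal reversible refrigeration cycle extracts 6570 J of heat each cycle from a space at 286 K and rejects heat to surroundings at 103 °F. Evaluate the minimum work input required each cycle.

T_H = 103 °F → (103 − 32) × 5/9 = 39.44 °C = 312.59 K.
For a reversible refrigerator, COP_R = T_C/(T_H − T_C) = 286.00/26.59 = 10.7541.
W = Q_C/COP_R = 6570/10.7541 = 611 J.

W_in ≈ 611 J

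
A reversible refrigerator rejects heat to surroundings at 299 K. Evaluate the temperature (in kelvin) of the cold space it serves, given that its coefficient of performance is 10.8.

T_C ≈ 274 K

COP_R = T_C/(T_H − T_C) ⇒ T_C = T_H·COP_R/(1 + COP_R) = 299.00 × 10.8/(1 + 10.8) = 274 K.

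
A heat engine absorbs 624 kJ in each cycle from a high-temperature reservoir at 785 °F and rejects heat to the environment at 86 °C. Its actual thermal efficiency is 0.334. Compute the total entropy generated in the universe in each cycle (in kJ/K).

ΔS_univ ≈ 0.2547 kJ/K

T_H = 785 °F → (785 − 32) × 5/9 = 418.33 °C = 691.48 K.
T_C = 86 °C → 86 + 273.15 = 359.15 K.
W = η·Q_H = 0.334 × 624 = 208.4 kJ, so Q_C = Q_H − W = 415.6 kJ.
Entropy balance on the reservoirs: −Q_H/T_H = -0.9024 kJ/K, +Q_C/T_C = 1.157 kJ/K.
ΔS_univ = −Q_H/T_H + Q_C/T_C = 0.2547 kJ/K (> 0, since η = 0.334 < η_Carnot = 0.481).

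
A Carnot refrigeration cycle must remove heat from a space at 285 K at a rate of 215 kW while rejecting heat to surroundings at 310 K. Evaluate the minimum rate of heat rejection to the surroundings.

Q̇_H ≈ 233.9 kW

For a reversible cycle Q_H/Q_C = T_H/T_C, so Q_H = Q_C·T_H/T_C = 215 × 310.00/285.00 = 233.9 kW.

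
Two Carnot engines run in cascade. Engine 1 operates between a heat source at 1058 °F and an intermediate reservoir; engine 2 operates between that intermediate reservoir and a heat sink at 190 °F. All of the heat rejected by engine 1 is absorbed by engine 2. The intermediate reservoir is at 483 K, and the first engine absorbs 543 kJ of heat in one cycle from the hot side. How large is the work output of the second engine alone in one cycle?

T_H = 1058 °F → (1058 − 32) × 5/9 = 570.00 °C = 843.15 K.
T_C = 190 °F → (190 − 32) × 5/9 = 87.78 °C = 360.93 K.
Heat entering the second stage: Q_m = Q_H·(T_m/T_H) = 543 × 483.00/843.15 = 311.1 kJ.
Second-stage efficiency η₂ = 1 − T_C/T_m = 1 − 360.93/483.00 = 0.2527, so W₂ = η₂·Q_m = 78.62 kJ.

W₂ ≈ 78.62 kJ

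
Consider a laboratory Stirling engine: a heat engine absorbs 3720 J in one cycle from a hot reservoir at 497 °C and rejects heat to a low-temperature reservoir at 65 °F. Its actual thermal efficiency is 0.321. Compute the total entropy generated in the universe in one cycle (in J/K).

ΔS_univ ≈ 3.835 J/K

T_H = 497 °C → 497 + 273.15 = 770.15 K.
T_C = 65 °F → (65 − 32) × 5/9 = 18.33 °C = 291.48 K.
W = η·Q_H = 0.321 × 3720 = 1194 J, so Q_C = Q_H − W = 2526 J.
The hot reservoir loses entropy Q_H/T_H = 3720/770.15 = 4.830 J/K; the cold reservoir gains Q_C/T_C = 2526/291.48 = 8.666 J/K.
ΔS_univ = −Q_H/T_H + Q_C/T_C = 3.835 J/K (> 0, since η = 0.321 < η_Carnot = 0.622).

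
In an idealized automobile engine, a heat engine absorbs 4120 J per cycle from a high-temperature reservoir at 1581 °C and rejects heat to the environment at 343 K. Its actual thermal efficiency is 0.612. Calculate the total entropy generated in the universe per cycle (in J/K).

ΔS_univ ≈ 2.44 J/K

T_H = 1581 °C → 1581 + 273.15 = 1854.15 K.
W = η·Q_H = 0.612 × 4120 = 2521 J, so Q_C = Q_H − W = 1599 J.
Reservoir entropy changes: ΔS_H = −Q_H/T_H = −4120/1854.15 = -2.222 J/K and ΔS_C = +Q_C/T_C = 1599/343.00 = 4.661 J/K.
ΔS_univ = −Q_H/T_H + Q_C/T_C = 2.44 J/K (> 0, since η = 0.612 < η_Carnot = 0.815).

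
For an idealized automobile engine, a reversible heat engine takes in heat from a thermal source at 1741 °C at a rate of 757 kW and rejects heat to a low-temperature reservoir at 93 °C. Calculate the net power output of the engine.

T_H = 1741 °C → 1741 + 273.15 = 2014.15 K.
T_C = 93 °C → 93 + 273.15 = 366.15 K.
Carnot efficiency: η = 1 − T_C/T_H = 1 − 366.15/2014.15 = 0.8182.
W = η·Q_H = 0.8182 × 757 = 619 kW.

Ẇ ≈ 619 kW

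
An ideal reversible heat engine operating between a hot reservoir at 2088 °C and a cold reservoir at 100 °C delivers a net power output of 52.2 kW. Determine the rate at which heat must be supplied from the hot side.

Q̇_H ≈ 62.00 kW

T_H = 2088 °C → 2088 + 273.15 = 2361.15 K.
T_C = 100 °C → 100 + 273.15 = 373.15 K.
The Carnot efficiency is η = 1 − T_C/T_H = 1 − 373.15/2361.15 = 0.8420.
Q_H = W/η = 52.2/0.8420 = 62.00 kW.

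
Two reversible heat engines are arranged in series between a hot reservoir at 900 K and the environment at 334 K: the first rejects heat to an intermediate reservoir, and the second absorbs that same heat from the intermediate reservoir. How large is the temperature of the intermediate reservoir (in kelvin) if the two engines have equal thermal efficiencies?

Equal efficiencies require 1 − T_m/T_H = 1 − T_C/T_m, i.e. T_m/T_H = T_C/T_m, so T_m = √(T_H·T_C) = √(900.00 × 334.00) = 548.3 K.

T_m ≈ 548.3 K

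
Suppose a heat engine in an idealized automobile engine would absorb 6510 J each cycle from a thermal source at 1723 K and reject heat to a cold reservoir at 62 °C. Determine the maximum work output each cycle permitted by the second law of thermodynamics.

T_C = 62 °C → 62 + 273.15 = 335.15 K.
The upper bound on efficiency is η_max = 1 − T_C/T_H = 1 − 335.15/1723.00 = 0.8055.
W_max = η_max · Q_H = 0.8055 × 6510 = 5244 J.

W_max ≈ 5244 J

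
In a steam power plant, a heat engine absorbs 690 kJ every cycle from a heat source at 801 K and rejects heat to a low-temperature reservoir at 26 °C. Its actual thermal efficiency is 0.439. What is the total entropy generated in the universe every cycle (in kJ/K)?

ΔS_univ ≈ 0.4325 kJ/K

T_C = 26 °C → 26 + 273.15 = 299.15 K.
W = η·Q_H = 0.439 × 690 = 302.9 kJ, so Q_C = Q_H − W = 387.1 kJ.
Entropy balance on the reservoirs: −Q_H/T_H = -0.8614 kJ/K, +Q_C/T_C = 1.294 kJ/K.
ΔS_univ = −Q_H/T_H + Q_C/T_C = 0.4325 kJ/K (> 0, since η = 0.439 < η_Carnot = 0.627).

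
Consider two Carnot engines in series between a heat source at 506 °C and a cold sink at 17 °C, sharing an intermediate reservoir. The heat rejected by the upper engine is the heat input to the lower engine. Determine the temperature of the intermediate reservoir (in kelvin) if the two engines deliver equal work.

T_H = 506 °C → 506 + 273.15 = 779.15 K.
T_C = 17 °C → 17 + 273.15 = 290.15 K.
For reversible stages Q_m = Q_H·(T_m/T_H). Setting W₁ = Q_H(1 − T_m/T_H) equal to W₂ = Q_m(1 − T_C/T_m) = Q_H·(T_m − T_C)/T_H gives T_H − T_m = T_m − T_C, so T_m = (T_H + T_C)/2 = (779.15 + 290.15)/2 = 535 K.

T_m ≈ 535 K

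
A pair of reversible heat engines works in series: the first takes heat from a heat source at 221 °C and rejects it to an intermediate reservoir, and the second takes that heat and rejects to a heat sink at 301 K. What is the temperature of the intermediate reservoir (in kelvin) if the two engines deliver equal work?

T_m ≈ 398 K

T_H = 221 °C → 221 + 273.15 = 494.15 K.
For reversible stages Q_m = Q_H·(T_m/T_H). Setting W₁ = Q_H(1 − T_m/T_H) equal to W₂ = Q_m(1 − T_C/T_m) = Q_H·(T_m − T_C)/T_H gives T_H − T_m = T_m − T_C, so T_m = (T_H + T_C)/2 = (494.15 + 301.00)/2 = 398 K.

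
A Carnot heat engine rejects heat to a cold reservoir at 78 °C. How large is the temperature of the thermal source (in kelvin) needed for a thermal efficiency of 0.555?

T_H ≈ 789 K

T_C = 78 °C → 78 + 273.15 = 351.15 K.
From η = 1 − T_C/T_H, solving for T_H gives T_H = T_C/(1 − η) = 351.15/(1 − 0.555) = 789 K.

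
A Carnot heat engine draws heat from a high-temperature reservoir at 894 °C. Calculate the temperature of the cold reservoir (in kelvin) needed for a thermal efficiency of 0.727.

T_H = 894 °C → 894 + 273.15 = 1167.15 K.
From η = 1 − T_C/T_H, T_C = T_H·(1 − η) = 1167.15 × (1 − 0.727) = 319 K.

T_C ≈ 319 K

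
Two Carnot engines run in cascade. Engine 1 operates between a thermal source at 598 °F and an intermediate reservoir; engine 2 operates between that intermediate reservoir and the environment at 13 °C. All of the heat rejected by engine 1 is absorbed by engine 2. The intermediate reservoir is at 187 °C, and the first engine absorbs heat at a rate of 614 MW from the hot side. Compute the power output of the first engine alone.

T_H = 598 °F → (598 − 32) × 5/9 = 314.44 °C = 587.59 K.
T_C = 13 °C → 13 + 273.15 = 286.15 K.
T_m = 187 °C → 187 + 273.15 = 460.15 K.
First-stage efficiency η₁ = 1 − T_m/T_H = 1 − 460.15/587.59 = 0.2169.
W₁ = η₁·Q_H = 0.2169 × 614 = 133 MW.

Ẇ₁ ≈ 133 MW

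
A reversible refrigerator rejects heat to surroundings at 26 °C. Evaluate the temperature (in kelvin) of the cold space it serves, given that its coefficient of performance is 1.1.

T_H = 26 °C → 26 + 273.15 = 299.15 K.
COP_R = T_C/(T_H − T_C) ⇒ T_C = T_H·COP_R/(1 + COP_R) = 299.15 × 1.1/(1 + 1.1) = 156.7 K.

T_C ≈ 156.7 K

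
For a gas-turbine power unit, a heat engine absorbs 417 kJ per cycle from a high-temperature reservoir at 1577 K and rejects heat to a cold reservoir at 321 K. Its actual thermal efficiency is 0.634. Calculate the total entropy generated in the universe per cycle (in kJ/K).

ΔS_univ ≈ 0.211 kJ/K

W = η·Q_H = 0.634 × 417 = 264.4 kJ, so Q_C = Q_H − W = 152.6 kJ.
Reservoir entropy changes: ΔS_H = −Q_H/T_H = −417/1577.00 = -0.2644 kJ/K and ΔS_C = +Q_C/T_C = 152.6/321.00 = 0.4755 kJ/K.
ΔS_univ = −Q_H/T_H + Q_C/T_C = 0.211 kJ/K (> 0, since η = 0.634 < η_Carnot = 0.796).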